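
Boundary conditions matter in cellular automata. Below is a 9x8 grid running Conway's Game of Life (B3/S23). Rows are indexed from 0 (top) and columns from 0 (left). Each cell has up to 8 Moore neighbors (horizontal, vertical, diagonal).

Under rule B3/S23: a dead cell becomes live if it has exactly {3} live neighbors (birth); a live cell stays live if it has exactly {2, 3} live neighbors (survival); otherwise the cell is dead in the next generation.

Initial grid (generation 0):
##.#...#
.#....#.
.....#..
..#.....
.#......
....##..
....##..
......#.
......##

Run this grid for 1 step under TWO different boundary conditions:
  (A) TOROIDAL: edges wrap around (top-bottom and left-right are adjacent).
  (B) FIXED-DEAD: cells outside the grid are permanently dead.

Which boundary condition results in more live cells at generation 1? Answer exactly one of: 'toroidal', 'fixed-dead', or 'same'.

Answer: fixed-dead

Derivation:
Under TOROIDAL boundary, generation 1:
.##.....
.##...##
........
........
........
....##..
....#.#.
......##
......#.
Population = 13

Under FIXED-DEAD boundary, generation 1:
###.....
###...#.
........
........
........
....##..
....#.#.
......##
......##
Population = 15

Comparison: toroidal=13, fixed-dead=15 -> fixed-dead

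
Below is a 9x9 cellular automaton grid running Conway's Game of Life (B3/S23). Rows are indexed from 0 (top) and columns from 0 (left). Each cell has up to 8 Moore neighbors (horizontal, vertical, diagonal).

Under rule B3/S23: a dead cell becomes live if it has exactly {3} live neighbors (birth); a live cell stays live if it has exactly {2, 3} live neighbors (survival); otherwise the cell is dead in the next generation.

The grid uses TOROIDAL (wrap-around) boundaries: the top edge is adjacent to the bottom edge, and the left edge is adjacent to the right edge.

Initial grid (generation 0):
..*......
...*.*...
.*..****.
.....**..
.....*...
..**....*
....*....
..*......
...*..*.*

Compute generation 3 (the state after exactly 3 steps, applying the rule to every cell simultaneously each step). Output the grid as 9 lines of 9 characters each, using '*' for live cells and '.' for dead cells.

Answer: .........
.........
......*..
.......*.
...*..*..
..*......
..*.*....
...*.....
.........

Derivation:
Simulating step by step:
Generation 0 (given above): 19 live cells
Generation 1: 17 live cells
..***....
..**.*...
.......*.
.......*.
....***..
...**....
..*......
...*.....
..**.....
Generation 2: 14 live cells
.*.......
..*......
......*..
.....*.*.
...****..
...**....
..*.*....
...*.....
.........
Generation 3: 8 live cells
(generation 3 grid is the final answer)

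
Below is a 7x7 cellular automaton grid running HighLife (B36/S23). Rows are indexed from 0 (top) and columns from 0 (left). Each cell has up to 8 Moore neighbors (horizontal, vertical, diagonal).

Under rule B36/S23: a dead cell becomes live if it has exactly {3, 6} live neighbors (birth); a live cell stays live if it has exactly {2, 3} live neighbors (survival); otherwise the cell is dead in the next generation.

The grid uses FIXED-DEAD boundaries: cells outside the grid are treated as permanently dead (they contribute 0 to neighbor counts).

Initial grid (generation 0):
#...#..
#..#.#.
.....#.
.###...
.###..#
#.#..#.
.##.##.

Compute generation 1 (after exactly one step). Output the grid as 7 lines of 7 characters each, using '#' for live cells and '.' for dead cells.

Simulating step by step:
Generation 0 (given above): 20 live cells
Generation 1: 18 live cells
(generation 1 grid is the final answer)

Answer: ....#..
.....#.
.#.#...
.#.##..
#...#..
##...##
.#####.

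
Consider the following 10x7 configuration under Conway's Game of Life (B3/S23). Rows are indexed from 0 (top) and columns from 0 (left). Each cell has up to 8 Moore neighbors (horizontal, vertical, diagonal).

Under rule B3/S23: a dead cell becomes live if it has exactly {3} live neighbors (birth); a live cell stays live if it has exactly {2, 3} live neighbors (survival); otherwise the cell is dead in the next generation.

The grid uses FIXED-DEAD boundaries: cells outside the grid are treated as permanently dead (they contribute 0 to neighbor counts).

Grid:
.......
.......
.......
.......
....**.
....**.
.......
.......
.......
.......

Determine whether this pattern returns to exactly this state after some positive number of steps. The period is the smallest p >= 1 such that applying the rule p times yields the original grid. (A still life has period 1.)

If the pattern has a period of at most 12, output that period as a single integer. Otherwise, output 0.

Answer: 1

Derivation:
Simulating and comparing each generation to the original:
Gen 0 (original, given above): 4 live cells
Gen 1: 4 live cells, MATCHES original -> period = 1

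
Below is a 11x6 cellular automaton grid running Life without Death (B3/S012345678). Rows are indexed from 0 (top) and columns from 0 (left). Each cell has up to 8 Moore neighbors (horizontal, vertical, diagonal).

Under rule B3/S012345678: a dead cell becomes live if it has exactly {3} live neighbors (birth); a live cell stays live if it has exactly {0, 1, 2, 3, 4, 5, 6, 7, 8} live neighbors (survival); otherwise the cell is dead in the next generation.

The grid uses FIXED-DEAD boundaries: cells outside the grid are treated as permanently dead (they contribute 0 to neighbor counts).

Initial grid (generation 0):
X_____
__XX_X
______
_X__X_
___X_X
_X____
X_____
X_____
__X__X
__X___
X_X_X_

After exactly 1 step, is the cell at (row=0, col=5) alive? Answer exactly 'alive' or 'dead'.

Simulating step by step:
Generation 0 (given above): 17 live cells
Generation 1: 27 live cells
X_____
__XX_X
__XXX_
_X__X_
__XXXX
_X____
XX____
XX____
_XX__X
__X___
XXXXX_

Cell (0,5) at generation 1: 0 -> dead

Answer: dead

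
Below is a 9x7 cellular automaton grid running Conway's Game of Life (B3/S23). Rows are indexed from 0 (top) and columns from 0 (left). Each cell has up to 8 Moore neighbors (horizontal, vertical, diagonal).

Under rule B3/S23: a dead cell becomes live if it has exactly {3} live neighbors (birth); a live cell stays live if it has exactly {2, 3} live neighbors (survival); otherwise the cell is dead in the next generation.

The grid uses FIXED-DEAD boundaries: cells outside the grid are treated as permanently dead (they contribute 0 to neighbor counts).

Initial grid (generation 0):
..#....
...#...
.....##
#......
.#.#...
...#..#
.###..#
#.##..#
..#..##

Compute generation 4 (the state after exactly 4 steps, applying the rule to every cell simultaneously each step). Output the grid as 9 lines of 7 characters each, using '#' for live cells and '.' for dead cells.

Answer: .......
.......
.......
...#...
..###..
.#..#..
##.###.
.#.....
..####.

Derivation:
Simulating step by step:
Generation 0 (given above): 20 live cells
Generation 1: 15 live cells
.......
.......
.......
.......
..#....
.#.##..
.#..###
....#.#
.###.##
Generation 2: 13 live cells
.......
.......
.......
.......
..##...
.#.##..
..#...#
.#.....
..#####
Generation 3: 15 live cells
.......
.......
.......
.......
..###..
.#..#..
.###...
.#..#.#
..####.
Generation 4: 16 live cells
(generation 4 grid is the final answer)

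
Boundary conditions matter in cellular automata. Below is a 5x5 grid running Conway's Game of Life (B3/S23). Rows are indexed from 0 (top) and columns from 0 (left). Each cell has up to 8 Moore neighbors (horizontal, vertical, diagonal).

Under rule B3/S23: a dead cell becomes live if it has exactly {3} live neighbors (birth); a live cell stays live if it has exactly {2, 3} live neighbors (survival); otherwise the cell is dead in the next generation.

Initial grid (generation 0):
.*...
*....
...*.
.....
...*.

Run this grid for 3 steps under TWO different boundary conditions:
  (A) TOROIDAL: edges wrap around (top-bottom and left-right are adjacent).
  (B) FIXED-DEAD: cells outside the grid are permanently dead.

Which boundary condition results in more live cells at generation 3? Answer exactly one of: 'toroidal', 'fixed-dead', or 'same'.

Under TOROIDAL boundary, generation 3:
.....
.....
.....
.....
.....
Population = 0

Under FIXED-DEAD boundary, generation 3:
.....
.....
.....
.....
.....
Population = 0

Comparison: toroidal=0, fixed-dead=0 -> same

Answer: same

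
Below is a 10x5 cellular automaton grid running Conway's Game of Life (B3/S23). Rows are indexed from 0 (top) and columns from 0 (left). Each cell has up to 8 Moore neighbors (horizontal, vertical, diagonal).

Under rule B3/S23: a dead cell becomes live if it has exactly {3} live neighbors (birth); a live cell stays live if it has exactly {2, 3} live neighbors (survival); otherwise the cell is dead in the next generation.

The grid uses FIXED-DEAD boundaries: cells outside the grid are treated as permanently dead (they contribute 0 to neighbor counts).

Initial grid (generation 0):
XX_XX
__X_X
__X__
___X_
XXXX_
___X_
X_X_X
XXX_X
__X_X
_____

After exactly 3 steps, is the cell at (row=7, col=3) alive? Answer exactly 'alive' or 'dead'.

Simulating step by step:
Generation 0 (given above): 22 live cells
Generation 1: 20 live cells
_XXXX
__X_X
__X__
___X_
_X_XX
X___X
X_X_X
X_X_X
__X__
_____
Generation 2: 18 live cells
_XX_X
____X
__X__
___XX
__XXX
X_X_X
X___X
__X__
_X_X_
_____
Generation 3: 13 live cells
___X_
_XX__
____X
____X
_XX__
__X_X
_____
_XXX_
__X__
_____

Cell (7,3) at generation 3: 1 -> alive

Answer: alive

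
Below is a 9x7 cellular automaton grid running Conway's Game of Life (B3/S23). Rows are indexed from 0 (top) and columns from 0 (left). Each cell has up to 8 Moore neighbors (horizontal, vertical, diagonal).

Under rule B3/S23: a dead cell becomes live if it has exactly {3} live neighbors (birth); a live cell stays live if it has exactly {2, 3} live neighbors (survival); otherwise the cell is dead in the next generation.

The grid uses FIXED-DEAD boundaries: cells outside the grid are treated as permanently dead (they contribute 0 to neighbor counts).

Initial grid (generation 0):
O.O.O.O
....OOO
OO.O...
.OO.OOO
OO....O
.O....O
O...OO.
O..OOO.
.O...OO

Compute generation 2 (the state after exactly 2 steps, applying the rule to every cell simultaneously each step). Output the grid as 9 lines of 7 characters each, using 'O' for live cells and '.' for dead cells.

Simulating step by step:
Generation 0 (given above): 30 live cells
Generation 1: 27 live cells
...OO.O
O.O.O.O
OO.O...
...OOOO
O.....O
.O....O
OO.O..O
OO.O...
.....OO
Generation 2: 26 live cells
(generation 2 grid is the final answer)

Answer: ...OO..
O.O.O..
OO....O
OOOOOOO
....O.O
.OO..OO
.......
OO..OOO
.......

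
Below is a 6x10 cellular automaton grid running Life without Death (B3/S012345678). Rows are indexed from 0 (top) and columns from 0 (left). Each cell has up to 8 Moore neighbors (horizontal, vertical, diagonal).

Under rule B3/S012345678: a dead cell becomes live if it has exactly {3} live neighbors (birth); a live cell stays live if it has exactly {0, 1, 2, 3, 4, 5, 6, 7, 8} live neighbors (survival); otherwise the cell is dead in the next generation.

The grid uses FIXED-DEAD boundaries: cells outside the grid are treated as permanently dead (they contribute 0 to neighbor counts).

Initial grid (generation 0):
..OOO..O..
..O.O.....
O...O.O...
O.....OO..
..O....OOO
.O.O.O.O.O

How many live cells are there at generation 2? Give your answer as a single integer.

Answer: 38

Derivation:
Simulating step by step:
Generation 0 (given above): 21 live cells
Generation 1: 30 live cells
..OOO..O..
.OO.O.....
OO.OO.OO..
OO...OOO..
.OO....OOO
.OOO.OOO.O
Generation 2: 38 live cells
.OOOO..O..
OOO.O.OO..
OO.OO.OO..
OO.OOOOO..
.OOOO..OOO
.OOO.OOO.O
Population at generation 2: 38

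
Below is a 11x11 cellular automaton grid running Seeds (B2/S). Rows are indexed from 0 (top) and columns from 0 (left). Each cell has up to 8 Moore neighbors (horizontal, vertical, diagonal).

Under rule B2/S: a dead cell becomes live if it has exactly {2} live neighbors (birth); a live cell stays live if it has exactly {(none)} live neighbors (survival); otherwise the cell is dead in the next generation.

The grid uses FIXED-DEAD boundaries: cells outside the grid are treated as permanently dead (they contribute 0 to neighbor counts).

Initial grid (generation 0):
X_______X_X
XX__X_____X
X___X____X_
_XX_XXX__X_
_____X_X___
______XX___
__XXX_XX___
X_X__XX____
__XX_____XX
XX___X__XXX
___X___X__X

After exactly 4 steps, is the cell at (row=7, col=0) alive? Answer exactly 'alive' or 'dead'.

Simulating step by step:
Generation 0 (given above): 42 live cells
Generation 1: 24 live cells
___________
___X_X__X__
______X_X__
X______X__X
_XXX_______
__X________
________X__
________XXX
_______X___
______XX___
XXX_X_X____
Generation 2: 19 live cells
____X______
____X_X__X_
____XX_____
___X__X_XX_
X__________
___________
_______X__X
___________
__________X
X_XX____X__
___X_______
Generation 3: 17 live cells
___X_______
___________
__________X
_______X___
_______XXX_
___________
___________
_________XX
_XXX_____X_
_X__X____X_
_X__X______
Generation 4: 19 live cells
___________
___________
___________
______X___X
______X____
_______X_X_
_________XX
_X_X____X__
X___X______
_____X__X_X
X_XX_X_____

Cell (7,0) at generation 4: 0 -> dead

Answer: dead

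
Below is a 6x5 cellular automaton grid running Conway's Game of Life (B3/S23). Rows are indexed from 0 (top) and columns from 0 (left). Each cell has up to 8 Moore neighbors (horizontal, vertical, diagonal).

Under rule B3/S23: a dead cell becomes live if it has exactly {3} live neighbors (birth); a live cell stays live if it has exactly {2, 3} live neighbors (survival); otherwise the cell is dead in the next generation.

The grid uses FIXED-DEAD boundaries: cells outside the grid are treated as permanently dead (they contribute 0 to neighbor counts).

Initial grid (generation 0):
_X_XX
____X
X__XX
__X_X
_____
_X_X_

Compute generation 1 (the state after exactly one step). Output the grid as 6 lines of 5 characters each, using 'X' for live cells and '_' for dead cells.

Simulating step by step:
Generation 0 (given above): 11 live cells
Generation 1: 7 live cells
(generation 1 grid is the final answer)

Answer: ___XX
__X__
____X
____X
__XX_
_____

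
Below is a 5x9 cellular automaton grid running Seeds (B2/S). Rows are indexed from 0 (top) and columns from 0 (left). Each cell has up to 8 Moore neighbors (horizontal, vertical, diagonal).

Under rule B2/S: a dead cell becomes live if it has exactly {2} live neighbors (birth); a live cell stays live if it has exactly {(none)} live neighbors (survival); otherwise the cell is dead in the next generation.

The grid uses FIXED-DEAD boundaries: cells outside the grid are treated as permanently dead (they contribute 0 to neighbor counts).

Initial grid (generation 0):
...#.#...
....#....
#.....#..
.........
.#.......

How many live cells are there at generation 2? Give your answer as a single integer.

Simulating step by step:
Generation 0 (given above): 6 live cells
Generation 1: 5 live cells
.........
...#..#..
.....#...
##.......
.........
Generation 2: 9 live cells
.........
....##...
###.#.#..
.........
##.......
Population at generation 2: 9

Answer: 9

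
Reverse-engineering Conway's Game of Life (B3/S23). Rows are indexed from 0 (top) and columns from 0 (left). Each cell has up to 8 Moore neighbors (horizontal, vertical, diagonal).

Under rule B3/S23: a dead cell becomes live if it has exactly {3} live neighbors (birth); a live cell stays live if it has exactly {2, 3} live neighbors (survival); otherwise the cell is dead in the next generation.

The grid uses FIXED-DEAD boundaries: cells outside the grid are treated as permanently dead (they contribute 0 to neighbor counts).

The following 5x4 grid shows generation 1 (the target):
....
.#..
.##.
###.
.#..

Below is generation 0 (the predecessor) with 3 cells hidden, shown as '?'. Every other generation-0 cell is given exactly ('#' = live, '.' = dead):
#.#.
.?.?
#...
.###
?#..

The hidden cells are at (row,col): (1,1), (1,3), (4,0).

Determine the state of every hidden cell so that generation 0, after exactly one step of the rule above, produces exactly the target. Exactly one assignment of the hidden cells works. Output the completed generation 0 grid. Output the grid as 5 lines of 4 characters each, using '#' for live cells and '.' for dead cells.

Hidden generation-0 cells (in order): (1,1), (1,3), (4,0).
A hidden cell only influences target cells in its own 3x3 neighborhood. Try each of the 2^3 = 8 assignments, step the completed generation 0 forward once under B3/S23, and compare with the target:
  (1,1)=. (1,3)=. (4,0)=. -> step reproduces the target at every cell -> ACCEPT
  (1,1)=. (1,3)=. (4,0)=# -> step gives (3,0)='.' but target has '#' -> reject
  (1,1)=. (1,3)=# (4,0)=. -> step gives (2,2)='.' but target has '#' -> reject
  (1,1)=. (1,3)=# (4,0)=# -> step gives (2,2)='.' but target has '#' -> reject
  (1,1)=# (1,3)=. (4,0)=. -> step gives (0,1)='#' but target has '.' -> reject
  (1,1)=# (1,3)=. (4,0)=# -> step gives (0,1)='#' but target has '.' -> reject
  (1,1)=# (1,3)=# (4,0)=. -> step gives (0,1)='#' but target has '.' -> reject
  (1,1)=# (1,3)=# (4,0)=# -> step gives (0,1)='#' but target has '.' -> reject
Unique solution: (1,1)=dead, (1,3)=dead, (4,0)=dead.
Check: live-neighbor counts of every cell in the completed generation 0:
0201
2311
1332
3331
2242
Applying B3/S23 to generation 0 with these counts gives:
....
.#..
.##.
###.
.#..
which matches the target exactly.

Answer: #.#.
....
#...
.###
.#..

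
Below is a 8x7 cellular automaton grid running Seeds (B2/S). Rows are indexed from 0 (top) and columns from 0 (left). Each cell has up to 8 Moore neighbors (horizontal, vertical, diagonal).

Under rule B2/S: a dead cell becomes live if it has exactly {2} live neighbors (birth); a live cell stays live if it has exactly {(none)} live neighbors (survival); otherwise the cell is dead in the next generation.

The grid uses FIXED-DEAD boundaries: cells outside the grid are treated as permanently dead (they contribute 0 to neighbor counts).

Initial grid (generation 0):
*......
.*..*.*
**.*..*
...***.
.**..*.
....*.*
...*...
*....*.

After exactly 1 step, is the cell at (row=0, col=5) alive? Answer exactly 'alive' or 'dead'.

Answer: alive

Derivation:
Simulating step by step:
Generation 0 (given above): 19 live cells
Generation 1: 6 live cells
.*...*.
...*...
.......
.......
.......
.*.....
......*
....*..

Cell (0,5) at generation 1: 1 -> alive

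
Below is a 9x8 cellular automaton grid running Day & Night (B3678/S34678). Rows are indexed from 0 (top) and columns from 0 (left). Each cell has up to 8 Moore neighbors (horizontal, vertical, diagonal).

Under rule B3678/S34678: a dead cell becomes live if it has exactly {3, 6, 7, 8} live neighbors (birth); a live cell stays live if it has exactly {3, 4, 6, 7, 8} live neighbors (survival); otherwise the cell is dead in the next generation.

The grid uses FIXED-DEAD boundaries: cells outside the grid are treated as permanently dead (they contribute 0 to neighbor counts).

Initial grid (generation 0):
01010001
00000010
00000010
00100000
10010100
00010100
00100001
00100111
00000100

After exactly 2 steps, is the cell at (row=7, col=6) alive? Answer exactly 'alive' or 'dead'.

Answer: dead

Derivation:
Simulating step by step:
Generation 0 (given above): 18 live cells
Generation 1: 8 live cells
00000000
00000001
00000000
00000000
00100000
00100010
00011100
00000010
00000000
Generation 2: 6 live cells
00000000
00000000
00000000
00000000
00000000
00001100
00000110
00001100
00000000

Cell (7,6) at generation 2: 0 -> dead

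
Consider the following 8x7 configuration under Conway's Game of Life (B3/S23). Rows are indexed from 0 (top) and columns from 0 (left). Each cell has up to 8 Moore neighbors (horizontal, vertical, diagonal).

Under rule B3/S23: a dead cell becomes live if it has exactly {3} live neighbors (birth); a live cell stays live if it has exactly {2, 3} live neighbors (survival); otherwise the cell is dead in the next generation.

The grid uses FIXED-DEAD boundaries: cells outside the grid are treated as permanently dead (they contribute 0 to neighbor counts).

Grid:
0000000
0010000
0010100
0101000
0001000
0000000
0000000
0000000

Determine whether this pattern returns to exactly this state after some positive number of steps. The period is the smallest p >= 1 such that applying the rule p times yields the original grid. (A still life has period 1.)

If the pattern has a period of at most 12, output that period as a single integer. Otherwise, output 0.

Answer: 2

Derivation:
Simulating and comparing each generation to the original:
Gen 0 (original, given above): 6 live cells
Gen 1: 6 live cells, differs from original
Gen 2: 6 live cells, MATCHES original -> period = 2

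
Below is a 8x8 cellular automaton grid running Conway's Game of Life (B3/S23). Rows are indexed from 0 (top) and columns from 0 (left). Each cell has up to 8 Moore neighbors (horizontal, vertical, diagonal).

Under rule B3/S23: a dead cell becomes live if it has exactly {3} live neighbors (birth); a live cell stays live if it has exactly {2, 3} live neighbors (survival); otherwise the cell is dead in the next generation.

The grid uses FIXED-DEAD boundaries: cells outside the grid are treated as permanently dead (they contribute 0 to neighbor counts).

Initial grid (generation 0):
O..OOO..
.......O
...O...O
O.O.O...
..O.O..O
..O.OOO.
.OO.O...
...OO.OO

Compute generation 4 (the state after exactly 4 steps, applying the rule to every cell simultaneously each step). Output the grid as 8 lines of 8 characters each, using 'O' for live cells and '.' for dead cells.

Simulating step by step:
Generation 0 (given above): 24 live cells
Generation 1: 20 live cells
....O...
...O..O.
...O....
.OO.O...
..O.O.O.
..O.O.O.
.OO....O
..OOOO..
Generation 2: 19 live cells
........
...OO...
...OO...
.OO.OO..
..O.O...
..O...OO
.O....O.
.OOOO...
Generation 3: 21 live cells
........
...OO...
........
.OO..O..
..O.O.O.
.OOO.OOO
.O...OOO
.OOO....
Generation 4: 17 live cells
(generation 4 grid is the final answer)

Answer: ........
........
..OOO...
.OOO.O..
....O..O
.O.O....
O....O.O
.OO...O.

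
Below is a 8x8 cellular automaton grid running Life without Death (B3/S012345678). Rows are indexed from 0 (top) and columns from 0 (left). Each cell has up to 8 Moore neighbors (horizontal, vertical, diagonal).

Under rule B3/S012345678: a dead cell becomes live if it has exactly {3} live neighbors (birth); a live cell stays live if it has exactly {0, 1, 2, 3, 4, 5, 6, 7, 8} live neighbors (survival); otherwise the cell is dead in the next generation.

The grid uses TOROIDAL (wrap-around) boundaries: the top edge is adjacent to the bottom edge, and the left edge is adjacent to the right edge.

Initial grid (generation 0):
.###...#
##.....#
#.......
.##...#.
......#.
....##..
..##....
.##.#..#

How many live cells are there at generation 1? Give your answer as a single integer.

Answer: 26

Derivation:
Simulating step by step:
Generation 0 (given above): 20 live cells
Generation 1: 26 live cells
.###..##
##.....#
#.#.....
.##...##
......#.
...###..
.###.#..
.##.#..#
Population at generation 1: 26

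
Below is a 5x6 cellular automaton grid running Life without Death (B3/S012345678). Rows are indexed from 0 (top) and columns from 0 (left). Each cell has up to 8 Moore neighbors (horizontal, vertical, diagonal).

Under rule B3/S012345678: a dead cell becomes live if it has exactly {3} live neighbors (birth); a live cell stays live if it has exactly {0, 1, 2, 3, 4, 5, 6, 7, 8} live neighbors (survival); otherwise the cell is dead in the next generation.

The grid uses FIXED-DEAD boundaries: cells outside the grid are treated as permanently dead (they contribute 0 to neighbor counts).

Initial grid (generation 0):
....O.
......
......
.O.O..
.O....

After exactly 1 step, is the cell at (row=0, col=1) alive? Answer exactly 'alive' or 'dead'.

Answer: dead

Derivation:
Simulating step by step:
Generation 0 (given above): 4 live cells
Generation 1: 6 live cells
....O.
......
......
.OOO..
.OO...

Cell (0,1) at generation 1: 0 -> dead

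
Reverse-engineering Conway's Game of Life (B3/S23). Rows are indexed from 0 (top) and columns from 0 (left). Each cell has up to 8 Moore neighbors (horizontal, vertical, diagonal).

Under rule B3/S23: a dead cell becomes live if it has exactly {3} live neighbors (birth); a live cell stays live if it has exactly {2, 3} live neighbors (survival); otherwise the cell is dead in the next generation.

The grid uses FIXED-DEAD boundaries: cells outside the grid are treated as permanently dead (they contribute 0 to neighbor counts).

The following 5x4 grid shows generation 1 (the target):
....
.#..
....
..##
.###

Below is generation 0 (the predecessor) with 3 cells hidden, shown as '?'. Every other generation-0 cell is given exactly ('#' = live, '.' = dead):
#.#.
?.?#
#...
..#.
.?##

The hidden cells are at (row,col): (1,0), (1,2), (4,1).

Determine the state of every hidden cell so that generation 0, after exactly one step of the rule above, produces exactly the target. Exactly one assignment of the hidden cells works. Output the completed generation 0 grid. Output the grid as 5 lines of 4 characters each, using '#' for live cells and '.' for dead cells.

Answer: #.#.
...#
#...
..#.
.###

Derivation:
Hidden generation-0 cells (in order): (1,0), (1,2), (4,1).
A hidden cell only influences target cells in its own 3x3 neighborhood. Try each of the 2^3 = 8 assignments, step the completed generation 0 forward once under B3/S23, and compare with the target:
  (1,0)=. (1,2)=. (4,1)=. -> step gives (3,1)='#' but target has '.' -> reject
  (1,0)=. (1,2)=. (4,1)=# -> step reproduces the target at every cell -> ACCEPT
  (1,0)=. (1,2)=# (4,1)=. -> step gives (0,1)='#' but target has '.' -> reject
  (1,0)=. (1,2)=# (4,1)=# -> step gives (0,1)='#' but target has '.' -> reject
  (1,0)=# (1,2)=. (4,1)=. -> step gives (0,1)='#' but target has '.' -> reject
  (1,0)=# (1,2)=. (4,1)=# -> step gives (0,1)='#' but target has '.' -> reject
  (1,0)=# (1,2)=# (4,1)=. -> step gives (0,2)='#' but target has '.' -> reject
  (1,0)=# (1,2)=# (4,1)=# -> step gives (0,2)='#' but target has '.' -> reject
Unique solution: (1,0)=dead, (1,2)=dead, (4,1)=live.
Check: live-neighbor counts of every cell in the completed generation 0:
0212
2321
0222
2433
1232
Applying B3/S23 to generation 0 with these counts gives:
....
.#..
....
..##
.###
which matches the target exactly.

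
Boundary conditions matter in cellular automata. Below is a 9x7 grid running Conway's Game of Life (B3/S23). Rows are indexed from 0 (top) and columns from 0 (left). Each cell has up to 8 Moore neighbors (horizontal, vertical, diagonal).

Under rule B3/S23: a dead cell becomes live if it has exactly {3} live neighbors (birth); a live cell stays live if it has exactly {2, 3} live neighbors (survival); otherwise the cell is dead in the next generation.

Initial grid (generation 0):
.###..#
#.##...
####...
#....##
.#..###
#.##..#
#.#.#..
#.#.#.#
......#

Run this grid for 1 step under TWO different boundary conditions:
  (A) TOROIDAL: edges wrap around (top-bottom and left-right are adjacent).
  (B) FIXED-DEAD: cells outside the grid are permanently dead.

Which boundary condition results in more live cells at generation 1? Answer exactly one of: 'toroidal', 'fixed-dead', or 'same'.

Under TOROIDAL boundary, generation 1:
.#.#..#
....#.#
...##..
...#...
.####..
..#....
..#.#..
#.....#
......#
Population = 18

Under FIXED-DEAD boundary, generation 1:
.#.#...
#...#..
#..##..
#..#..#
#####..
#.#...#
#.#.#..
.......
.....#.
Population = 22

Comparison: toroidal=18, fixed-dead=22 -> fixed-dead

Answer: fixed-dead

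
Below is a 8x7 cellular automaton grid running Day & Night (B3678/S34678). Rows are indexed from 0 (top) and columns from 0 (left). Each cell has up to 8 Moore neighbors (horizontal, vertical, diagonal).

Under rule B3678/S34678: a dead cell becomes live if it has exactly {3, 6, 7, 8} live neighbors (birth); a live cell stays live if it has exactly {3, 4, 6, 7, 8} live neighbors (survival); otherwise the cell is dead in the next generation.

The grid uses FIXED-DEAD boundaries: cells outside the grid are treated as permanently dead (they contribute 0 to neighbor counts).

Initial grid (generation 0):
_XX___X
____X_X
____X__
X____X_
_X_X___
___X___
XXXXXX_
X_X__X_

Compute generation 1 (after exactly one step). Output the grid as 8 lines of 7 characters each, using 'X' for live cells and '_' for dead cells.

Simulating step by step:
Generation 0 (given above): 20 live cells
Generation 1: 13 live cells
(generation 1 grid is the final answer)

Answer: _____X_
___X___
_______
____X__
__X_X__
X_XX___
_XXXX__
__X____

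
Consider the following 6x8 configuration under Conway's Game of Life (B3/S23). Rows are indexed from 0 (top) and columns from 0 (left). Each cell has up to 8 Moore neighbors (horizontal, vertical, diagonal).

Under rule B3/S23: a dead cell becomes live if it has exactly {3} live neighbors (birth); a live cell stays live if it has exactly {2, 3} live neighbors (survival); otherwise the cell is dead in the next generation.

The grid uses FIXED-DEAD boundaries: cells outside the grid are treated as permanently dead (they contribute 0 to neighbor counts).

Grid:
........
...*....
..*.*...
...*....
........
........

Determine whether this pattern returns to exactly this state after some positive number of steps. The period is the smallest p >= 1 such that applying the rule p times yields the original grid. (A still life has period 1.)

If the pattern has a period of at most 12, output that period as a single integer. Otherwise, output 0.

Simulating and comparing each generation to the original:
Gen 0 (original, given above): 4 live cells
Gen 1: 4 live cells, MATCHES original -> period = 1

Answer: 1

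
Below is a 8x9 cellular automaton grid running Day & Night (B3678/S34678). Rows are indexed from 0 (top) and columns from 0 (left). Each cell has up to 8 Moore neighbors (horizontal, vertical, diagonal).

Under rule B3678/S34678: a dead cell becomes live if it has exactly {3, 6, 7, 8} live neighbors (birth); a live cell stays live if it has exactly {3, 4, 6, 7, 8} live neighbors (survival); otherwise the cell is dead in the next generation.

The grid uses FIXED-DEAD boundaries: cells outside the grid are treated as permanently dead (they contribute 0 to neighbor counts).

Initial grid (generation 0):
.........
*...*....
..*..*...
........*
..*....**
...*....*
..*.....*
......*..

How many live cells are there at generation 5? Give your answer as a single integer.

Simulating step by step:
Generation 0 (given above): 13 live cells
Generation 1: 6 live cells
.........
.........
.........
.......*.
.......**
..*.....*
.......*.
.........
Generation 2: 4 live cells
.........
.........
.........
........*
.......**
........*
.........
.........
Generation 3: 4 live cells
.........
.........
.........
.......*.
.......**
.......*.
.........
.........
Generation 4: 5 live cells
.........
.........
.........
........*
......***
........*
.........
.........
Generation 5: 2 live cells
.........
.........
.........
.........
.......**
.........
.........
.........
Population at generation 5: 2

Answer: 2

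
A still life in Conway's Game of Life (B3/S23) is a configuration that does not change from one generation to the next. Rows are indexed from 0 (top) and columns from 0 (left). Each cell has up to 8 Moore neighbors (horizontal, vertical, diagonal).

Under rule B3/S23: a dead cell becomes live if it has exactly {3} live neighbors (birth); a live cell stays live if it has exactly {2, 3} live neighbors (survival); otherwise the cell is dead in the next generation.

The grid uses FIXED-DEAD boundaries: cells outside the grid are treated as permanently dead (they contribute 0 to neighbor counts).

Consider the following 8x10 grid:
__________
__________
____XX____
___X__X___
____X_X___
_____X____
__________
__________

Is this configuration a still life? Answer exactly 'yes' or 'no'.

Compute generation 1 and compare to generation 0 (given above):
Generation 1:
__________
__________
____XX____
___X__X___
____X_X___
_____X____
__________
__________
The grids are IDENTICAL -> still life.

Answer: yes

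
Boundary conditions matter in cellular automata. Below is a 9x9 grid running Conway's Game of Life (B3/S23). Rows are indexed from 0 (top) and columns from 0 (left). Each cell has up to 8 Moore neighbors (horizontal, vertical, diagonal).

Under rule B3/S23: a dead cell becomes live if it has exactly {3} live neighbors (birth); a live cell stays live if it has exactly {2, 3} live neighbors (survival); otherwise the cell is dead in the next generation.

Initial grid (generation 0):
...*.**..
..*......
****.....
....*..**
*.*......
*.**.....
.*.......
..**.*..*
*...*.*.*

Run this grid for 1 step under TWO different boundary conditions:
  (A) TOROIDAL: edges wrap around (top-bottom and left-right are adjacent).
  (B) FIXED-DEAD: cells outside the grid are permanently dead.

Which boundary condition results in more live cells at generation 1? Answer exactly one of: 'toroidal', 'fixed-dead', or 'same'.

Answer: toroidal

Derivation:
Under TOROIDAL boundary, generation 1:
...*****.
....*....
****....*
........*
*.*......
*.**.....
**..*....
.*****.**
*.*...*.*
Population = 31

Under FIXED-DEAD boundary, generation 1:
.........
....*....
.***.....
*........
..*......
*.**.....
.*..*....
.*****.*.
...***.*.
Population = 21

Comparison: toroidal=31, fixed-dead=21 -> toroidal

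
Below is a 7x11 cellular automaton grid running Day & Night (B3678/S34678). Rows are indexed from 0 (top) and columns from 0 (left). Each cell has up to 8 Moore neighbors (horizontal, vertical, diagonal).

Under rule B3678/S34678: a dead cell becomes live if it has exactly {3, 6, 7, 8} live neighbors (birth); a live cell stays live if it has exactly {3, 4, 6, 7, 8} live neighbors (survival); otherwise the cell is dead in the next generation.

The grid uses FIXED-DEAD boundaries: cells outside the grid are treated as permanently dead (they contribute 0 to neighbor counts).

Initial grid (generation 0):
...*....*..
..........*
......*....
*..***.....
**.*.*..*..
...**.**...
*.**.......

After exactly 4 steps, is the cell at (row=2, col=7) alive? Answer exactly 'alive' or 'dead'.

Answer: dead

Derivation:
Simulating step by step:
Generation 0 (given above): 20 live cells
Generation 1: 17 live cells
...........
...........
....**.....
.**.***....
...***.*...
*..***.....
...**......
Generation 2: 17 live cells
...........
...........
...****....
....***....
.*..**.....
..*.***....
...***.....
Generation 3: 15 live cells
...........
....**.....
....*.*....
....***....
.....*.....
....***....
...****....
Generation 4: 13 live cells
...........
.....*.....
...****....
....*.*....
.....*.....
...*.**....
....*.*....

Cell (2,7) at generation 4: 0 -> dead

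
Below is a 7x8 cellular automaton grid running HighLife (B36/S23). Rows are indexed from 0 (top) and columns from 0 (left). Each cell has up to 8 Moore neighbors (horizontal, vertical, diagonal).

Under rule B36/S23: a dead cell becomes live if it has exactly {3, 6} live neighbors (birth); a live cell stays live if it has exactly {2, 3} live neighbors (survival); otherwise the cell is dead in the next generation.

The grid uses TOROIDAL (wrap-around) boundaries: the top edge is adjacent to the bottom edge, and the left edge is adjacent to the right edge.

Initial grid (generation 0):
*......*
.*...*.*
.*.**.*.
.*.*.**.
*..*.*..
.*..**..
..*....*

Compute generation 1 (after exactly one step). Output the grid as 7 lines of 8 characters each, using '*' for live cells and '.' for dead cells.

Answer: .*.....*
.**.**.*
.*.*...*
**.**.**
**.**...
*******.
.*....**

Derivation:
Simulating step by step:
Generation 0 (given above): 21 live cells
Generation 1: 30 live cells
(generation 1 grid is the final answer)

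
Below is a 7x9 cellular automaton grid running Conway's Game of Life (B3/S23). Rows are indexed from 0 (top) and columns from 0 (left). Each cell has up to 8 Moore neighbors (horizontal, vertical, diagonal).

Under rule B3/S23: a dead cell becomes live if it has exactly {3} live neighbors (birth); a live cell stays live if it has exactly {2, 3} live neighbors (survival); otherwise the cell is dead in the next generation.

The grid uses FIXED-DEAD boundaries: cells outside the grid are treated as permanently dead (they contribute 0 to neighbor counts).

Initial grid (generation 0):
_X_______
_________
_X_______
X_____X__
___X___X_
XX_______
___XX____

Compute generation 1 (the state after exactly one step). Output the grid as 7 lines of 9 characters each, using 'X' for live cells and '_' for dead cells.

Answer: _________
_________
_________
_________
XX_______
__XXX____
_________

Derivation:
Simulating step by step:
Generation 0 (given above): 10 live cells
Generation 1: 5 live cells
(generation 1 grid is the final answer)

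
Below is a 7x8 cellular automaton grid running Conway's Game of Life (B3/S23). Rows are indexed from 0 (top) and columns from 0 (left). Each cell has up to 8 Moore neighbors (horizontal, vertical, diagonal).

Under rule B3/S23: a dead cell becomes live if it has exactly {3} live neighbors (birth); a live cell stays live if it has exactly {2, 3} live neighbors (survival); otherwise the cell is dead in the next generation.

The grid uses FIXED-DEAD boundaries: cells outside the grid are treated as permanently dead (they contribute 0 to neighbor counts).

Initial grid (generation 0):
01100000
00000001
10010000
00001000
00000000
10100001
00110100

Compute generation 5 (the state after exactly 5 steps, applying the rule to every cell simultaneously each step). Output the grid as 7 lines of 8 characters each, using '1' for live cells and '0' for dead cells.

Answer: 00000000
00000000
00000000
00000000
00000000
00000000
00000000

Derivation:
Simulating step by step:
Generation 0 (given above): 12 live cells
Generation 1: 8 live cells
00000000
01100000
00000000
00000000
00000000
01110000
01110000
Generation 2: 5 live cells
00000000
00000000
00000000
00000000
00100000
01010000
01010000
Generation 3: 3 live cells
00000000
00000000
00000000
00000000
00100000
01010000
00000000
Generation 4: 2 live cells
00000000
00000000
00000000
00000000
00100000
00100000
00000000
Generation 5: 0 live cells
(generation 5 grid is the final answer)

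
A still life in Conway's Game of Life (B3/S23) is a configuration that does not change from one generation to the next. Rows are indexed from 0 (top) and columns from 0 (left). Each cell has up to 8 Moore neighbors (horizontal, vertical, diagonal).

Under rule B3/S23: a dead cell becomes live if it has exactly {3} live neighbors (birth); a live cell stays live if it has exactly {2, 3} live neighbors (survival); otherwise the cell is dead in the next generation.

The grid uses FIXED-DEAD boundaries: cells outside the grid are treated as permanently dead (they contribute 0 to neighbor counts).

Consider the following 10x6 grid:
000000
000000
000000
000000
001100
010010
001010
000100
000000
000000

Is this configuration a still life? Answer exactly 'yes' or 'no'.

Answer: yes

Derivation:
Compute generation 1 and compare to generation 0 (given above):
Generation 1:
000000
000000
000000
000000
001100
010010
001010
000100
000000
000000
The grids are IDENTICAL -> still life.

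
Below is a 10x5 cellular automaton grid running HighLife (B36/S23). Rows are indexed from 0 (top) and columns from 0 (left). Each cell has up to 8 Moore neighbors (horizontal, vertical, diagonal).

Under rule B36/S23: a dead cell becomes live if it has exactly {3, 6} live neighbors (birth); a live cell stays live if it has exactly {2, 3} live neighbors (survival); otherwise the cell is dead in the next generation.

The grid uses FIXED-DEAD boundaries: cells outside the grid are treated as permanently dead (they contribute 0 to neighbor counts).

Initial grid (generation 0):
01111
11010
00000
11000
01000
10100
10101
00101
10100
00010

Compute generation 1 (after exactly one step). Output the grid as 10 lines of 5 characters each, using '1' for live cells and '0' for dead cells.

Answer: 11011
11011
00100
11000
00100
10110
00100
00100
01100
00000

Derivation:
Simulating step by step:
Generation 0 (given above): 20 live cells
Generation 1: 19 live cells
(generation 1 grid is the final answer)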